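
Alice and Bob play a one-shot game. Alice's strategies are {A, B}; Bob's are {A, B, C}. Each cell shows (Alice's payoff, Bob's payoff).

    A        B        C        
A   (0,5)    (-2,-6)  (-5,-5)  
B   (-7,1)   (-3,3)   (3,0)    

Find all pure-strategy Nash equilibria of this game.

(A, A)

A profile is a Nash equilibrium when each player is best-responding to the other.
Alice's best responses — vs A: A (payoff 0); vs B: A (payoff -2); vs C: B (payoff 3).
Bob's best responses — vs A: A (payoff 5); vs B: B (payoff 3).
The only mutual best response is (A, A); neither player gains by switching there.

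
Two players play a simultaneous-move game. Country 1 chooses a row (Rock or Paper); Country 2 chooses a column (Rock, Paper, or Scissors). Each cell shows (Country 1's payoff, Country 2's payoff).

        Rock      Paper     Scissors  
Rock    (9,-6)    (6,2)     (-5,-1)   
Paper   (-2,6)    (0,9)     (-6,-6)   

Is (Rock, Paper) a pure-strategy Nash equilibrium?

Holding Country 2 at Paper: Country 1 gets 6 from Rock, versus 0 from Paper. No profitable deviation for Country 1.
Holding Country 1 at Rock: Country 2 gets 2 from Paper, versus -6 from Rock, -1 from Scissors. No profitable deviation for Country 2 either.

Yes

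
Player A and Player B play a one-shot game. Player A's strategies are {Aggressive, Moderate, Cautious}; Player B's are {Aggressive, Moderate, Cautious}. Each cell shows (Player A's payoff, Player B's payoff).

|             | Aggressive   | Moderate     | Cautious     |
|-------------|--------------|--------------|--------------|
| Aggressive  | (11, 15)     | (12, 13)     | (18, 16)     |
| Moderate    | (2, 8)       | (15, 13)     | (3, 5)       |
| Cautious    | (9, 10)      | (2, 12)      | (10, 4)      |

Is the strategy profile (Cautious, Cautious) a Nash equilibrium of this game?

Holding Player B at Cautious: Player A gets 10 from Cautious but could get 18 by switching to Aggressive. Player A has a profitable deviation.

No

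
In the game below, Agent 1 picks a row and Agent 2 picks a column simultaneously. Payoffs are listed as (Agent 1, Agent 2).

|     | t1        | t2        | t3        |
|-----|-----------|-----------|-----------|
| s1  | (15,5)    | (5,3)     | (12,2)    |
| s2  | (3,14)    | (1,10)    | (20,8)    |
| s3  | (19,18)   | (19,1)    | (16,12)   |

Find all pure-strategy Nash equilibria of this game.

A profile is a Nash equilibrium when each player is best-responding to the other.
Agent 1's best responses — vs t1: s3 (payoff 19); vs t2: s3 (payoff 19); vs t3: s2 (payoff 20).
Agent 2's best responses — vs s1: t1 (payoff 5); vs s2: t1 (payoff 14); vs s3: t1 (payoff 18).
The only mutual best response is (s3, t1); neither player gains by switching there.

(s3, t1)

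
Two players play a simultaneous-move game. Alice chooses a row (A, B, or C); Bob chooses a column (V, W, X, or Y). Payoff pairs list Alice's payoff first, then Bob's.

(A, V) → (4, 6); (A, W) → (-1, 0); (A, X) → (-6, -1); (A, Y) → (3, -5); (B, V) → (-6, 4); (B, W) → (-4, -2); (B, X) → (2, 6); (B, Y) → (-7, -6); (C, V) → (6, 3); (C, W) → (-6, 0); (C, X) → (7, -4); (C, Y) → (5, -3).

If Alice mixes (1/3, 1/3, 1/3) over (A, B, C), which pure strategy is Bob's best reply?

Compute Bob's expected payoff from each pure strategy against the given mix.
V: (1/3)·6 + (1/3)·4 + (1/3)·3 = 13/3
W: (1/3)·0 + (1/3)·(-2) + (1/3)·0 = -2/3
X: (1/3)·(-1) + (1/3)·6 + (1/3)·(-4) = 1/3
Y: (1/3)·(-5) + (1/3)·(-6) + (1/3)·(-3) = -14/3
Highest expected payoff is 13/3, from V.

V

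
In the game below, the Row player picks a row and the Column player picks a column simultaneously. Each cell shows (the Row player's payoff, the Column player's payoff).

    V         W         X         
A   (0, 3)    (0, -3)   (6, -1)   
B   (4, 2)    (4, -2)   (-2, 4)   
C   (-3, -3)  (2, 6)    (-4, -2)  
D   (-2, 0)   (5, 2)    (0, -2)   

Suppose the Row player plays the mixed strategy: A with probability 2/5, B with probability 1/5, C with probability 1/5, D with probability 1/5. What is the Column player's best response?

The Column player's best reply maximizes expected payoff against the mix.
V: (2/5)·3 + (1/5)·2 + (1/5)·(-3) + (1/5)·0 = 1
W: (2/5)·(-3) + (1/5)·(-2) + (1/5)·6 + (1/5)·2 = 0
X: (2/5)·(-1) + (1/5)·4 + (1/5)·(-2) + (1/5)·(-2) = -2/5
Highest expected payoff is 1, from V.

V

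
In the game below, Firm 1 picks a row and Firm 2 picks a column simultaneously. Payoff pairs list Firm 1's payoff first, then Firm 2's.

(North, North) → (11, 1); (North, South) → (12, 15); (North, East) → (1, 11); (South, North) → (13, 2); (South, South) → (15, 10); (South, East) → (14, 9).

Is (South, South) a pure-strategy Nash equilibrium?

Holding Firm 2 at South: Firm 1 gets 15 from South, versus 12 from North. No profitable deviation for Firm 1.
Holding Firm 1 at South: Firm 2 gets 10 from South, versus 2 from North, 9 from East. No profitable deviation for Firm 2 either.

Yes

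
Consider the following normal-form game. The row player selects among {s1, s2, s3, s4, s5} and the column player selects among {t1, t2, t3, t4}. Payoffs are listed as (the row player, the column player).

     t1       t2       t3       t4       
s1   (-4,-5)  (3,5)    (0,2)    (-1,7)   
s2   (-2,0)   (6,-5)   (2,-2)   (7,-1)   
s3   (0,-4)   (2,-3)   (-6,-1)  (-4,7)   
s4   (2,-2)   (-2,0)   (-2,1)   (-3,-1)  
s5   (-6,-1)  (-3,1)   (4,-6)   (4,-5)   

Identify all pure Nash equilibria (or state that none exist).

Find each player's best response to every opponent strategy; NE are the intersections.
The row player's best responses — vs t1: s4 (payoff 2); vs t2: s2 (payoff 6); vs t3: s5 (payoff 4); vs t4: s2 (payoff 7).
The column player's best responses — vs s1: t4 (payoff 7); vs s2: t1 (payoff 0); vs s3: t4 (payoff 7); vs s4: t3 (payoff 1); vs s5: t2 (payoff 1).
No cell has both players best-responding. For instance, the row player's best reply to t3 is s5, but against s5 the column player prefers t2 over t3.

No pure-strategy Nash equilibrium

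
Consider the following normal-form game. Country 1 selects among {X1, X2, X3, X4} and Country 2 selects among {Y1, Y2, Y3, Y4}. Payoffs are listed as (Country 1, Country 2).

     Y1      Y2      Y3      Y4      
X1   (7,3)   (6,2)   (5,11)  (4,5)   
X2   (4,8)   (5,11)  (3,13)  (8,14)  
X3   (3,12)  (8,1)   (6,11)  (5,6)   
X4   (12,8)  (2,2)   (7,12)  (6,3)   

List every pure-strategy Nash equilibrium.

Find each player's best response to every opponent strategy; NE are the intersections.
Country 1's best responses — vs Y1: X4 (payoff 12); vs Y2: X3 (payoff 8); vs Y3: X4 (payoff 7); vs Y4: X2 (payoff 8).
Country 2's best responses — vs X1: Y3 (payoff 11); vs X2: Y4 (payoff 14); vs X3: Y1 (payoff 12); vs X4: Y3 (payoff 12).
Mutual best responses occur at (X2, Y4) and (X4, Y3); at each, neither player gains by switching.

(X2, Y4) and (X4, Y3)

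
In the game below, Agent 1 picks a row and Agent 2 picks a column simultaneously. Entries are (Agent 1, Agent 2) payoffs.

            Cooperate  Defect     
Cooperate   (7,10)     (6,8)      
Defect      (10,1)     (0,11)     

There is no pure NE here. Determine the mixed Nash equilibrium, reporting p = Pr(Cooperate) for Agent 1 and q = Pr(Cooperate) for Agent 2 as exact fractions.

p = 5/6, q = 2/3

Each player's mixing probability is pinned down by making the *other* player indifferent.
Agent 2 indifferent between Cooperate and Defect: p·10 + (1−p)·1 = p·8 + (1−p)·11 ⟹ 1 + 9p = 11 + (-3)p ⟹ p = 5/6.
Agent 1 indifferent between Cooperate and Defect: q·7 + (1−q)·6 = q·10 + (1−q)·0 ⟹ 6 + 1q = 0 + 10q ⟹ q = 2/3.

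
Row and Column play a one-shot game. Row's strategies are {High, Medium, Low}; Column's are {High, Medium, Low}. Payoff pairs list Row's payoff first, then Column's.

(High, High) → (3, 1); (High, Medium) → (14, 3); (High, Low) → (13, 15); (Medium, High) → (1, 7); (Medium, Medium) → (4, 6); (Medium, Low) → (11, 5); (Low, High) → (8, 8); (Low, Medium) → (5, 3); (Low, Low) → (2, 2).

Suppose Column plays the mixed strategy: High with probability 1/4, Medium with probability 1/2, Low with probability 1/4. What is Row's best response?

Compute Row's expected payoff from each pure strategy against the given mix.
High: (1/4)·3 + (1/2)·14 + (1/4)·13 = 11
Medium: (1/4)·1 + (1/2)·4 + (1/4)·11 = 5
Low: (1/4)·8 + (1/2)·5 + (1/4)·2 = 5
Highest expected payoff is 11, from High.

High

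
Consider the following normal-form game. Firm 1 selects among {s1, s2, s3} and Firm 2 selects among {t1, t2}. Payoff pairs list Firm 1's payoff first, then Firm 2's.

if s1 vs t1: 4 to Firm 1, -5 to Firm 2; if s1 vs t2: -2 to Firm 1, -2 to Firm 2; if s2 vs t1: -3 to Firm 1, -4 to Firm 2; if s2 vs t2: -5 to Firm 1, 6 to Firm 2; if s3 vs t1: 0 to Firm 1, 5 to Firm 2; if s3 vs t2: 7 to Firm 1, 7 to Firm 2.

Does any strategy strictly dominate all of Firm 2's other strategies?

t2

A strategy is strictly dominant if it gives Firm 2 a strictly higher payoff than every other strategy, against every choice by the opponent.
t2 strictly dominates: vs s1: -2 > -5; vs s2: 6 > -4; vs s3: 7 > 5.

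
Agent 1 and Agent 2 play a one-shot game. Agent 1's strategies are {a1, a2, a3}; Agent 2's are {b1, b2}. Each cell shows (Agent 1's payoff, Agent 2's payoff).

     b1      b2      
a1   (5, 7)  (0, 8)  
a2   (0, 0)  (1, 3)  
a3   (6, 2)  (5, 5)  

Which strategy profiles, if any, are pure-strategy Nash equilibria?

Find each player's best response to every opponent strategy; NE are the intersections.
Agent 1's best responses — vs b1: a3 (payoff 6); vs b2: a3 (payoff 5).
Agent 2's best responses — vs a1: b2 (payoff 8); vs a2: b2 (payoff 3); vs a3: b2 (payoff 5).
The only mutual best response is (a3, b2); neither player gains by switching there.

(a3, b2)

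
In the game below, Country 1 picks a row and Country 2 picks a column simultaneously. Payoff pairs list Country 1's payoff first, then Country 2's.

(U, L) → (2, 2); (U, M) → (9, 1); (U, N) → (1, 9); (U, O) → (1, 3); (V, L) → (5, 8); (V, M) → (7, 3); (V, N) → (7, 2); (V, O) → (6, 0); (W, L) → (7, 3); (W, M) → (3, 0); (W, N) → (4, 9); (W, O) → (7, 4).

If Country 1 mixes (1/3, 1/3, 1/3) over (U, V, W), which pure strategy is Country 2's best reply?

Country 2's best reply maximizes expected payoff against the mix.
L: (1/3)·2 + (1/3)·8 + (1/3)·3 = 13/3
M: (1/3)·1 + (1/3)·3 + (1/3)·0 = 4/3
N: (1/3)·9 + (1/3)·2 + (1/3)·9 = 20/3
O: (1/3)·3 + (1/3)·0 + (1/3)·4 = 7/3
Highest expected payoff is 20/3, from N.

N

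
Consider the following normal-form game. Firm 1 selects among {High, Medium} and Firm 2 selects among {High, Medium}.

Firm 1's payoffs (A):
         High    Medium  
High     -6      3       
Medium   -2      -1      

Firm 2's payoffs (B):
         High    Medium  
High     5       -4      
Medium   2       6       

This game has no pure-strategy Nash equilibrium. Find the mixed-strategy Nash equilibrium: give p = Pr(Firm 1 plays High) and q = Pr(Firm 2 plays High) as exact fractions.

In a mixed NE each player is indifferent between their pure strategies, so the opponent's mix sets the indifference.
Firm 2 indifferent between High and Medium: p·5 + (1−p)·2 = p·(-4) + (1−p)·6 ⟹ 2 + 3p = 6 + (-10)p ⟹ p = 4/13.
Firm 1 indifferent between High and Medium: q·(-6) + (1−q)·3 = q·(-2) + (1−q)·(-1) ⟹ 3 + (-9)q = (-1) + (-1)q ⟹ q = 1/2.

p = 4/13, q = 1/2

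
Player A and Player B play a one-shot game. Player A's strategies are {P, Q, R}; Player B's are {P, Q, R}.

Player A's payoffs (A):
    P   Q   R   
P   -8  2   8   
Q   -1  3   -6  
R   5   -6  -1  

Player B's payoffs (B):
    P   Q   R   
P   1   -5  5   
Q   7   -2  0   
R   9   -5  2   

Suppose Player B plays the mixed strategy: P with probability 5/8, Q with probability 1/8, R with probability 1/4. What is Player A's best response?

R

Player A's best reply maximizes expected payoff against the mix.
P: (5/8)·(-8) + (1/8)·2 + (1/4)·8 = -11/4
Q: (5/8)·(-1) + (1/8)·3 + (1/4)·(-6) = -7/4
R: (5/8)·5 + (1/8)·(-6) + (1/4)·(-1) = 17/8
Highest expected payoff is 17/8, from R.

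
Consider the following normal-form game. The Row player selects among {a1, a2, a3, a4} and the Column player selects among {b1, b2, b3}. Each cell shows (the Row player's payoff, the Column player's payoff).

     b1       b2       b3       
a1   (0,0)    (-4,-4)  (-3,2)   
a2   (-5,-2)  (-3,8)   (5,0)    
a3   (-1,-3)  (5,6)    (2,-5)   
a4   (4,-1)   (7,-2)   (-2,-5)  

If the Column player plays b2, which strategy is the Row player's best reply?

With the Column player fixed at b2, the Row player's payoffs are: a1 → -4, a2 → -3, a3 → 5, a4 → 7.
The maximum is 7, achieved by a4.

a4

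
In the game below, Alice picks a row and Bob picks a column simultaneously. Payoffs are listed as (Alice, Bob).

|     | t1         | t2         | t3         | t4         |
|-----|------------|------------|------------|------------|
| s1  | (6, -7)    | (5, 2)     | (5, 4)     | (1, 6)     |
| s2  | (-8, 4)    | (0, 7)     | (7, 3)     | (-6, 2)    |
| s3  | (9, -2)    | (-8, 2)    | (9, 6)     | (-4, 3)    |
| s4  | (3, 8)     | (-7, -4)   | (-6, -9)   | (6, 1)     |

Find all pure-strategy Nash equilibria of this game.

(s3, t3)

A profile is a Nash equilibrium when each player is best-responding to the other.
Alice's best responses — vs t1: s3 (payoff 9); vs t2: s1 (payoff 5); vs t3: s3 (payoff 9); vs t4: s4 (payoff 6).
Bob's best responses — vs s1: t4 (payoff 6); vs s2: t2 (payoff 7); vs s3: t3 (payoff 6); vs s4: t1 (payoff 8).
The only mutual best response is (s3, t3); neither player gains by switching there.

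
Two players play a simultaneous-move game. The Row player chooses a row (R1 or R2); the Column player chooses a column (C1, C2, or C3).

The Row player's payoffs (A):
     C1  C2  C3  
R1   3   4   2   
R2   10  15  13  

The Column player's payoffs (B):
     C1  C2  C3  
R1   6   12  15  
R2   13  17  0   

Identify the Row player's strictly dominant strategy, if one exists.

R2

Check whether one of the Row player's strategies beats all alternatives regardless of what the opponent does.
R2 strictly dominates: vs C1: 10 > 3; vs C2: 15 > 4; vs C3: 13 > 2.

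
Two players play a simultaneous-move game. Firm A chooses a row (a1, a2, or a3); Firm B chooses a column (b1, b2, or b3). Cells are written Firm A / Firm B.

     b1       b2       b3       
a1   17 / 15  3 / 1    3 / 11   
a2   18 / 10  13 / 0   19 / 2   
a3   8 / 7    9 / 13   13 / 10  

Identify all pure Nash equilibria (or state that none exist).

Check mutual best responses: a cell is a NE iff neither player can gain by unilaterally deviating.
Firm A's best responses — vs b1: a2 (payoff 18); vs b2: a2 (payoff 13); vs b3: a2 (payoff 19).
Firm B's best responses — vs a1: b1 (payoff 15); vs a2: b1 (payoff 10); vs a3: b2 (payoff 13).
The only mutual best response is (a2, b1); neither player gains by switching there.

(a2, b1)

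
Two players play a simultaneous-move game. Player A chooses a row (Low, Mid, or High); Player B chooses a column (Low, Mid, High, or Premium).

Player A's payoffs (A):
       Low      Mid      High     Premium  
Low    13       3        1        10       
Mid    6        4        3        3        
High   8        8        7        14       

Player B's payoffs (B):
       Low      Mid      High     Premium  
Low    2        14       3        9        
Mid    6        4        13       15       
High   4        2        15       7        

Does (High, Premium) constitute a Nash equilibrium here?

Holding Player B at Premium: Player A gets 14 from High, versus 10 from Low, 3 from Mid. No profitable deviation for Player A.
Holding Player A at High: Player B gets 7 from Premium but could get 15 by switching to High. Player B has a profitable deviation.

No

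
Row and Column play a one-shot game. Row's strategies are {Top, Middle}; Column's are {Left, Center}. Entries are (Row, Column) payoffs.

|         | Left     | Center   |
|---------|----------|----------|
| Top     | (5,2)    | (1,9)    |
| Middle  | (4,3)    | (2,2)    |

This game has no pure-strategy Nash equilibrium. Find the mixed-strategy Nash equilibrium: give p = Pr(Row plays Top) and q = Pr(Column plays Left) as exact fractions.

In a mixed NE each player is indifferent between their pure strategies, so the opponent's mix sets the indifference.
Column indifferent between Left and Center: p·2 + (1−p)·3 = p·9 + (1−p)·2 ⟹ 3 + (-1)p = 2 + 7p ⟹ p = 1/8.
Row indifferent between Top and Middle: q·5 + (1−q)·1 = q·4 + (1−q)·2 ⟹ 1 + 4q = 2 + 2q ⟹ q = 1/2.

p = 1/8, q = 1/2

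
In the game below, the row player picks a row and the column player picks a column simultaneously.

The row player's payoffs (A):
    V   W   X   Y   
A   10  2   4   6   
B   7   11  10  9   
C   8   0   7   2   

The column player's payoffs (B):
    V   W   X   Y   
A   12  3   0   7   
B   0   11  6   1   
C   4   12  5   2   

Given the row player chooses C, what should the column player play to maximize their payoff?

W

With the row player fixed at C, the column player's payoffs are: V → 4, W → 12, X → 5, Y → 2.
The maximum is 12, achieved by W.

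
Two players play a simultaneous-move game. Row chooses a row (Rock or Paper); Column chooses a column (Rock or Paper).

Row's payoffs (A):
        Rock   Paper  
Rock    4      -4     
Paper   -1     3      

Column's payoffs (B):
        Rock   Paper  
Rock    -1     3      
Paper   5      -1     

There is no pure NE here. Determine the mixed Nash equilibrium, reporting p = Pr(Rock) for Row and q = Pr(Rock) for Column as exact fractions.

In a mixed NE each player is indifferent between their pure strategies, so the opponent's mix sets the indifference.
Column indifferent between Rock and Paper: p·(-1) + (1−p)·5 = p·3 + (1−p)·(-1) ⟹ 5 + (-6)p = (-1) + 4p ⟹ p = 3/5.
Row indifferent between Rock and Paper: q·4 + (1−q)·(-4) = q·(-1) + (1−q)·3 ⟹ (-4) + 8q = 3 + (-4)q ⟹ q = 7/12.

p = 3/5, q = 7/12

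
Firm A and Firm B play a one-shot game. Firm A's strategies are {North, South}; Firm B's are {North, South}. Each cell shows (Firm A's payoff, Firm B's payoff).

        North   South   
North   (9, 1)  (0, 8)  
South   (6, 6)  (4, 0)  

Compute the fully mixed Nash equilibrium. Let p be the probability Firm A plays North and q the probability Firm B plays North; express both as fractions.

p = 6/13, q = 4/7

In a mixed NE each player is indifferent between their pure strategies, so the opponent's mix sets the indifference.
Firm B indifferent between North and South: p·1 + (1−p)·6 = p·8 + (1−p)·0 ⟹ 6 + (-5)p = 0 + 8p ⟹ p = 6/13.
Firm A indifferent between North and South: q·9 + (1−q)·0 = q·6 + (1−q)·4 ⟹ 0 + 9q = 4 + 2q ⟹ q = 4/7.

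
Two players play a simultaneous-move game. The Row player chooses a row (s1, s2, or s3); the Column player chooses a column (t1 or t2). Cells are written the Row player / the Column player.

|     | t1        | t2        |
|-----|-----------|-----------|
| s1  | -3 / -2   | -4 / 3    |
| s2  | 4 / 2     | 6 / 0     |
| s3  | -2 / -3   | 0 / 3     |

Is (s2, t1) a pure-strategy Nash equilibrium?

Holding the Column player at t1: the Row player gets 4 from s2, versus -3 from s1, -2 from s3. No profitable deviation for the Row player.
Holding the Row player at s2: the Column player gets 2 from t1, versus 0 from t2. No profitable deviation for the Column player either.

Yes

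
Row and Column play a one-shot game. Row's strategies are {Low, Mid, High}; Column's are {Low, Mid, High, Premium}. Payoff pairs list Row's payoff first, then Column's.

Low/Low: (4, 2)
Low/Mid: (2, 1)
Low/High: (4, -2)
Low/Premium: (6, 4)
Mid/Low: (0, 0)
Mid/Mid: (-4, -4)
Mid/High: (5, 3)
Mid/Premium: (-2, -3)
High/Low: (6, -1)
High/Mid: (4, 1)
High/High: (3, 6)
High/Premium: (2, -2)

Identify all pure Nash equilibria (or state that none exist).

Check mutual best responses: a cell is a NE iff neither player can gain by unilaterally deviating.
Row's best responses — vs Low: High (payoff 6); vs Mid: High (payoff 4); vs High: Mid (payoff 5); vs Premium: Low (payoff 6).
Column's best responses — vs Low: Premium (payoff 4); vs Mid: High (payoff 3); vs High: High (payoff 6).
Mutual best responses occur at (Low, Premium) and (Mid, High); at each, neither player gains by switching.

(Low, Premium) and (Mid, High)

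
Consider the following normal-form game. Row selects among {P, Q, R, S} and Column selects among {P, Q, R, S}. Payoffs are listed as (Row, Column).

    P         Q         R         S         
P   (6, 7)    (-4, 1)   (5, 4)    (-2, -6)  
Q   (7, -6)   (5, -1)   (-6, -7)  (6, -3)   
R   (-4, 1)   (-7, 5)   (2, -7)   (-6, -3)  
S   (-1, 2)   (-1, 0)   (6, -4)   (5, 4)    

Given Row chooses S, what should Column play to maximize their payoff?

S

With Row fixed at S, Column's payoffs are: P → 2, Q → 0, R → -4, S → 4.
The maximum is 4, achieved by S.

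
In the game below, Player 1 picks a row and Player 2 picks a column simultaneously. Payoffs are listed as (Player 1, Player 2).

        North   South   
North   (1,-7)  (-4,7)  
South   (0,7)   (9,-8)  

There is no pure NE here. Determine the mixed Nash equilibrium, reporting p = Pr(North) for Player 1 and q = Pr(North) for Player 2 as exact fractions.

Each player's mixing probability is pinned down by making the *other* player indifferent.
Player 2 indifferent between North and South: p·(-7) + (1−p)·7 = p·7 + (1−p)·(-8) ⟹ 7 + (-14)p = (-8) + 15p ⟹ p = 15/29.
Player 1 indifferent between North and South: q·1 + (1−q)·(-4) = q·0 + (1−q)·9 ⟹ (-4) + 5q = 9 + (-9)q ⟹ q = 13/14.

p = 15/29, q = 13/14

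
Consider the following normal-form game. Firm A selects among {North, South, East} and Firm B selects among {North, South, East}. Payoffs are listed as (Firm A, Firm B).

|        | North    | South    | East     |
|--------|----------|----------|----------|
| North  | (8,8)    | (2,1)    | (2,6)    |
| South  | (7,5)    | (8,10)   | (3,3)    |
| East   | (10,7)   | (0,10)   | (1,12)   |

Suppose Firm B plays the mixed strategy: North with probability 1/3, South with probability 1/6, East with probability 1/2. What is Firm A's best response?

Firm A's best reply maximizes expected payoff against the mix.
North: (1/3)·8 + (1/6)·2 + (1/2)·2 = 4
South: (1/3)·7 + (1/6)·8 + (1/2)·3 = 31/6
East: (1/3)·10 + (1/6)·0 + (1/2)·1 = 23/6
Highest expected payoff is 31/6, from South.

South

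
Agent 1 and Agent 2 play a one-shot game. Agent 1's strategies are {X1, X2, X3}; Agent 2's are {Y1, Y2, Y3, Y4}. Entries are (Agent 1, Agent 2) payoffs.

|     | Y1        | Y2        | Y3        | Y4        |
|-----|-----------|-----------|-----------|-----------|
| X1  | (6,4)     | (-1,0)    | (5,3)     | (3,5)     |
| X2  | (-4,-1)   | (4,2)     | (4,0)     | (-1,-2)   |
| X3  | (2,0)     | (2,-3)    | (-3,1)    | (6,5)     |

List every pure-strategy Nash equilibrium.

Find each player's best response to every opponent strategy; NE are the intersections.
Agent 1's best responses — vs Y1: X1 (payoff 6); vs Y2: X2 (payoff 4); vs Y3: X1 (payoff 5); vs Y4: X3 (payoff 6).
Agent 2's best responses — vs X1: Y4 (payoff 5); vs X2: Y2 (payoff 2); vs X3: Y4 (payoff 5).
Mutual best responses occur at (X2, Y2) and (X3, Y4); at each, neither player gains by switching.

(X2, Y2) and (X3, Y4)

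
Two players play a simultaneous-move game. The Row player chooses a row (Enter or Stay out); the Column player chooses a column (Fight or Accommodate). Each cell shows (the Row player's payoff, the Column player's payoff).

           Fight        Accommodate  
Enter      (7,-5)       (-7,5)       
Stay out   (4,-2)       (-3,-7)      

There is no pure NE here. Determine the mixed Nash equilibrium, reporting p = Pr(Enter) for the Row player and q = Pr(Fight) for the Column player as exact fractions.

Each player's mixing probability is pinned down by making the *other* player indifferent.
The Column player indifferent between Fight and Accommodate: p·(-5) + (1−p)·(-2) = p·5 + (1−p)·(-7) ⟹ (-2) + (-3)p = (-7) + 12p ⟹ p = 1/3.
The Row player indifferent between Enter and Stay out: q·7 + (1−q)·(-7) = q·4 + (1−q)·(-3) ⟹ (-7) + 14q = (-3) + 7q ⟹ q = 4/7.

p = 1/3, q = 4/7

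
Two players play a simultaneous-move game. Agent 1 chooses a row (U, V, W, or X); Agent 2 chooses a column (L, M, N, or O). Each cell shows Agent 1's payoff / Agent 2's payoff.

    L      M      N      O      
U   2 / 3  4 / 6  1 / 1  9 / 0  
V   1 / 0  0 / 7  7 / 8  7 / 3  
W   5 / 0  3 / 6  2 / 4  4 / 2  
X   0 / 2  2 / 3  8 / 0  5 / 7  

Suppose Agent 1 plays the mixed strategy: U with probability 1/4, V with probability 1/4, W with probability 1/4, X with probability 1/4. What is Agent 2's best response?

M

Compute Agent 2's expected payoff from each pure strategy against the given mix.
L: (1/4)·3 + (1/4)·0 + (1/4)·0 + (1/4)·2 = 5/4
M: (1/4)·6 + (1/4)·7 + (1/4)·6 + (1/4)·3 = 11/2
N: (1/4)·1 + (1/4)·8 + (1/4)·4 + (1/4)·0 = 13/4
O: (1/4)·0 + (1/4)·3 + (1/4)·2 + (1/4)·7 = 3
Highest expected payoff is 11/2, from M.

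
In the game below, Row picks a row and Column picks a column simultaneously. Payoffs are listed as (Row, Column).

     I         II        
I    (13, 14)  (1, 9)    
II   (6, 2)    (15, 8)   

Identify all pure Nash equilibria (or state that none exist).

(I, I) and (II, II)

Check mutual best responses: a cell is a NE iff neither player can gain by unilaterally deviating.
Row's best responses — vs I: I (payoff 13); vs II: II (payoff 15).
Column's best responses — vs I: I (payoff 14); vs II: II (payoff 8).
Mutual best responses occur at (I, I) and (II, II); at each, neither player gains by switching.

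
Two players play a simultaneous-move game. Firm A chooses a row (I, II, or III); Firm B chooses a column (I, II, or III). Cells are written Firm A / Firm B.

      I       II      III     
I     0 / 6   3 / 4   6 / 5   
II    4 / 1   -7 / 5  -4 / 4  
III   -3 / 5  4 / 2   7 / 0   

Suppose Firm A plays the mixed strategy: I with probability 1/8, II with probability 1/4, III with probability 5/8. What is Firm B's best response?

Firm B's best reply maximizes expected payoff against the mix.
I: (1/8)·6 + (1/4)·1 + (5/8)·5 = 33/8
II: (1/8)·4 + (1/4)·5 + (5/8)·2 = 3
III: (1/8)·5 + (1/4)·4 + (5/8)·0 = 13/8
Highest expected payoff is 33/8, from I.

I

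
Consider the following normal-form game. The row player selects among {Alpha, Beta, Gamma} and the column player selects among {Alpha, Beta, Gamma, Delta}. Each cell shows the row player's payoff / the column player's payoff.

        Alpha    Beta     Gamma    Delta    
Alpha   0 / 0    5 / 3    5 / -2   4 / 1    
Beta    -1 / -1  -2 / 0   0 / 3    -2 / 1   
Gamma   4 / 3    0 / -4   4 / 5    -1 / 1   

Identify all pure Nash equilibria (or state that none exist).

Find each player's best response to every opponent strategy; NE are the intersections.
The row player's best responses — vs Alpha: Gamma (payoff 4); vs Beta: Alpha (payoff 5); vs Gamma: Alpha (payoff 5); vs Delta: Alpha (payoff 4).
The column player's best responses — vs Alpha: Beta (payoff 3); vs Beta: Gamma (payoff 3); vs Gamma: Gamma (payoff 5).
The only mutual best response is (Alpha, Beta); neither player gains by switching there.

(Alpha, Beta)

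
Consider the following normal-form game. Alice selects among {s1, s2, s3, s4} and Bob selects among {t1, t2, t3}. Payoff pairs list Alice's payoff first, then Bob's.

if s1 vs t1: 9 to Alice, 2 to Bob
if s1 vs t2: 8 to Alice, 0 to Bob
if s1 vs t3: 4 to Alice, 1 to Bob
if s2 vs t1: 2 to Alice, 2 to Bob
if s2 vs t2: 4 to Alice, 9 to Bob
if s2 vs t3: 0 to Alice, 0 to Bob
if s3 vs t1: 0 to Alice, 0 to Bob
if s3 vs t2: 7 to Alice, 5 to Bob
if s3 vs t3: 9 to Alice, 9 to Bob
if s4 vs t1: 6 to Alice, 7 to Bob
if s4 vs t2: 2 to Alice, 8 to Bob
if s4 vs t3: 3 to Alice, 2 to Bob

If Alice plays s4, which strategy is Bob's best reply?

With Alice fixed at s4, Bob's payoffs are: t1 → 7, t2 → 8, t3 → 2.
The maximum is 8, achieved by t2.

t2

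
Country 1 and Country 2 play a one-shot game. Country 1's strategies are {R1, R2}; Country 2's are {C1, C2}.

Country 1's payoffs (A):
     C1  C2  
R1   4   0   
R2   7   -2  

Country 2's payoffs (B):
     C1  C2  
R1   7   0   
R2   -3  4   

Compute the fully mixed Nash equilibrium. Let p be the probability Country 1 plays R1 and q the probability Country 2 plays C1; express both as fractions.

In a mixed NE each player is indifferent between their pure strategies, so the opponent's mix sets the indifference.
Country 2 indifferent between C1 and C2: p·7 + (1−p)·(-3) = p·0 + (1−p)·4 ⟹ (-3) + 10p = 4 + (-4)p ⟹ p = 1/2.
Country 1 indifferent between R1 and R2: q·4 + (1−q)·0 = q·7 + (1−q)·(-2) ⟹ 0 + 4q = (-2) + 9q ⟹ q = 2/5.

p = 1/2, q = 2/5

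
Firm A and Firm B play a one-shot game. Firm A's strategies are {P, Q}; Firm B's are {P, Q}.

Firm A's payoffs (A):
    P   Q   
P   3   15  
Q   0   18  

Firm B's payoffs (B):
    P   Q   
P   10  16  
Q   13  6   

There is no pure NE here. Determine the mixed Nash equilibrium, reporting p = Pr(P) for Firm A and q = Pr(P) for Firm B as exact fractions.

p = 7/13, q = 1/2

Each player's mixing probability is pinned down by making the *other* player indifferent.
Firm B indifferent between P and Q: p·10 + (1−p)·13 = p·16 + (1−p)·6 ⟹ 13 + (-3)p = 6 + 10p ⟹ p = 7/13.
Firm A indifferent between P and Q: q·3 + (1−q)·15 = q·0 + (1−q)·18 ⟹ 15 + (-12)q = 18 + (-18)q ⟹ q = 1/2.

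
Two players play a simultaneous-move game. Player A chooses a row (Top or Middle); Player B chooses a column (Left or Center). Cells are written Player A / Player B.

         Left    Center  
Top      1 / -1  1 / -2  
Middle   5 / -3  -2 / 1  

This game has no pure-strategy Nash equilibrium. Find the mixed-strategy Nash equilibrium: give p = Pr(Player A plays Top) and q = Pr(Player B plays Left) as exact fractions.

Each player's mixing probability is pinned down by making the *other* player indifferent.
Player B indifferent between Left and Center: p·(-1) + (1−p)·(-3) = p·(-2) + (1−p)·1 ⟹ (-3) + 2p = 1 + (-3)p ⟹ p = 4/5.
Player A indifferent between Top and Middle: q·1 + (1−q)·1 = q·5 + (1−q)·(-2) ⟹ 1 + 0q = (-2) + 7q ⟹ q = 3/7.

p = 4/5, q = 3/7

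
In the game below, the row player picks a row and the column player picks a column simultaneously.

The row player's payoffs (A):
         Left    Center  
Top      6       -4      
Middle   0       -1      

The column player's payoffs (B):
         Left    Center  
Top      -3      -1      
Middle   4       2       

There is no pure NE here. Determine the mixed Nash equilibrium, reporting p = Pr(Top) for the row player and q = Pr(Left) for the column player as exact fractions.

p = 1/2, q = 1/3

Each player's mixing probability is pinned down by making the *other* player indifferent.
The column player indifferent between Left and Center: p·(-3) + (1−p)·4 = p·(-1) + (1−p)·2 ⟹ 4 + (-7)p = 2 + (-3)p ⟹ p = 1/2.
The row player indifferent between Top and Middle: q·6 + (1−q)·(-4) = q·0 + (1−q)·(-1) ⟹ (-4) + 10q = (-1) + 1q ⟹ q = 1/3.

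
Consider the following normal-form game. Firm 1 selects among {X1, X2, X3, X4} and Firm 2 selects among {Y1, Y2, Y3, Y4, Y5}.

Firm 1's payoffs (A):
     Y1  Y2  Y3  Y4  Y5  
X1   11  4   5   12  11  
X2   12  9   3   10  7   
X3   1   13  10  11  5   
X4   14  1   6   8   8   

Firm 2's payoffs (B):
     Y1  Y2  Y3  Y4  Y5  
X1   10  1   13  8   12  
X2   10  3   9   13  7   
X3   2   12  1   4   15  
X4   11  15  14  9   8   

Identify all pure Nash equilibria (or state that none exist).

Check mutual best responses: a cell is a NE iff neither player can gain by unilaterally deviating.
Firm 1's best responses — vs Y1: X4 (payoff 14); vs Y2: X3 (payoff 13); vs Y3: X3 (payoff 10); vs Y4: X1 (payoff 12); vs Y5: X1 (payoff 11).
Firm 2's best responses — vs X1: Y3 (payoff 13); vs X2: Y4 (payoff 13); vs X3: Y5 (payoff 15); vs X4: Y2 (payoff 15).
No cell has both players best-responding. For instance, Firm 1's best reply to Y2 is X3, but against X3 Firm 2 prefers Y5 over Y2.

None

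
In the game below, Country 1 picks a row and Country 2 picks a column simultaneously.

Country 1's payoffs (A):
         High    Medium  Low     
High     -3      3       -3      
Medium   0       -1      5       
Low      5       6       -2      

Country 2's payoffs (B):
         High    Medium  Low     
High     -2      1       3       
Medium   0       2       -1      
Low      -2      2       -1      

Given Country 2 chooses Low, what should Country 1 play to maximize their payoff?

With Country 2 fixed at Low, Country 1's payoffs are: High → -3, Medium → 5, Low → -2.
The maximum is 5, achieved by Medium.

Medium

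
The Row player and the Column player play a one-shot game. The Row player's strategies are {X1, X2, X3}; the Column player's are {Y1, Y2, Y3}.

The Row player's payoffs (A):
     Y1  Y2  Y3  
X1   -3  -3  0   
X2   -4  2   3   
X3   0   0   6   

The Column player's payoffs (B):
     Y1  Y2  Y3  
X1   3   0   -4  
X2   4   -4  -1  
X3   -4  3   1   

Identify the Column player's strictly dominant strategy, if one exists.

A strategy is strictly dominant if it gives the Column player a strictly higher payoff than every other strategy, against every choice by the opponent.
Y1 is not dominant: against X3, Y2 gives 3 > -4.
Y2 is not dominant: against X1, Y1 gives 3 > 0.
Y3 is not dominant: against X1, Y1 gives 3 > -4.
No single strategy is best against every opponent action.

None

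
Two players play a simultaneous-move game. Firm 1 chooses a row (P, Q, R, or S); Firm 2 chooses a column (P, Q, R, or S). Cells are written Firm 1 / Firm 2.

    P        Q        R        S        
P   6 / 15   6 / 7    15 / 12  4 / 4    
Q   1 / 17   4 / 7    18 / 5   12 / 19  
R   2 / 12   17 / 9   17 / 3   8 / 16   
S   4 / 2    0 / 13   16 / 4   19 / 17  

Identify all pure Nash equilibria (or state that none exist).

Find each player's best response to every opponent strategy; NE are the intersections.
Firm 1's best responses — vs P: P (payoff 6); vs Q: R (payoff 17); vs R: Q (payoff 18); vs S: S (payoff 19).
Firm 2's best responses — vs P: P (payoff 15); vs Q: S (payoff 19); vs R: S (payoff 16); vs S: S (payoff 17).
Mutual best responses occur at (P, P) and (S, S); at each, neither player gains by switching.

(P, P) and (S, S)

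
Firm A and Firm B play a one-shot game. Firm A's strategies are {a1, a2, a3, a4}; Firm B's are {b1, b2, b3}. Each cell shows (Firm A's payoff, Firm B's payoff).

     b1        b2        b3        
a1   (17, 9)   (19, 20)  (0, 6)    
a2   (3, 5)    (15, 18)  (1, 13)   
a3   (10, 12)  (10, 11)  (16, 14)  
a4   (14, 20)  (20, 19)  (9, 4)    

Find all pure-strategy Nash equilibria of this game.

A profile is a Nash equilibrium when each player is best-responding to the other.
Firm A's best responses — vs b1: a1 (payoff 17); vs b2: a4 (payoff 20); vs b3: a3 (payoff 16).
Firm B's best responses — vs a1: b2 (payoff 20); vs a2: b2 (payoff 18); vs a3: b3 (payoff 14); vs a4: b1 (payoff 20).
The only mutual best response is (a3, b3); neither player gains by switching there.

(a3, b3)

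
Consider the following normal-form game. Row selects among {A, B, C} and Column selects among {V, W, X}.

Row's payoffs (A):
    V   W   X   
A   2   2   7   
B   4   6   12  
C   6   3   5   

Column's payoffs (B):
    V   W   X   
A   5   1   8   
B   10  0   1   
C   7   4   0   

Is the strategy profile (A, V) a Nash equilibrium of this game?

Holding Column at V: Row gets 2 from A but could get 6 by switching to C. Row has a profitable deviation.

No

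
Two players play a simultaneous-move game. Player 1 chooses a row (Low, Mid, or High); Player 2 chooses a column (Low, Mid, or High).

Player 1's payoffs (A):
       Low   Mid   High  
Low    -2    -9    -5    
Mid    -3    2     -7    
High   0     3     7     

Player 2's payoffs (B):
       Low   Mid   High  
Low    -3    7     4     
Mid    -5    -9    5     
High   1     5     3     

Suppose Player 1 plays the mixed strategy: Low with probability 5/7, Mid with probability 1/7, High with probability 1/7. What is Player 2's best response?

Compute Player 2's expected payoff from each pure strategy against the given mix.
Low: (5/7)·(-3) + (1/7)·(-5) + (1/7)·1 = -19/7
Mid: (5/7)·7 + (1/7)·(-9) + (1/7)·5 = 31/7
High: (5/7)·4 + (1/7)·5 + (1/7)·3 = 4
Highest expected payoff is 31/7, from Mid.

Mid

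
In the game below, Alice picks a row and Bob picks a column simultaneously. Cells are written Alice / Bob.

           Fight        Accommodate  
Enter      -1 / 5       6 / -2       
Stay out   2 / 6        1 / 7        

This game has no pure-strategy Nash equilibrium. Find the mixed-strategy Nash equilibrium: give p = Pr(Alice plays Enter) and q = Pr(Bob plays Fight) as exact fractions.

In a mixed NE each player is indifferent between their pure strategies, so the opponent's mix sets the indifference.
Bob indifferent between Fight and Accommodate: p·5 + (1−p)·6 = p·(-2) + (1−p)·7 ⟹ 6 + (-1)p = 7 + (-9)p ⟹ p = 1/8.
Alice indifferent between Enter and Stay out: q·(-1) + (1−q)·6 = q·2 + (1−q)·1 ⟹ 6 + (-7)q = 1 + 1q ⟹ q = 5/8.

p = 1/8, q = 5/8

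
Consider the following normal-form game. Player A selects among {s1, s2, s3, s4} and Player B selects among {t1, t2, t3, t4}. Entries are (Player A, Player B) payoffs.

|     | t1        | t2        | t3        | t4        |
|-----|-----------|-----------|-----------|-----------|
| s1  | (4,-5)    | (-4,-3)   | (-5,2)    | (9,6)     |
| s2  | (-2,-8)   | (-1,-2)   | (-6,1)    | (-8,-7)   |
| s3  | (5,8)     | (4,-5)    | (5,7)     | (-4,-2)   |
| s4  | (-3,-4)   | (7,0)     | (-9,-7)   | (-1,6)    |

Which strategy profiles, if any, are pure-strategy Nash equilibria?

Check mutual best responses: a cell is a NE iff neither player can gain by unilaterally deviating.
Player A's best responses — vs t1: s3 (payoff 5); vs t2: s4 (payoff 7); vs t3: s3 (payoff 5); vs t4: s1 (payoff 9).
Player B's best responses — vs s1: t4 (payoff 6); vs s2: t3 (payoff 1); vs s3: t1 (payoff 8); vs s4: t4 (payoff 6).
Mutual best responses occur at (s1, t4) and (s3, t1); at each, neither player gains by switching.

(s1, t4) and (s3, t1)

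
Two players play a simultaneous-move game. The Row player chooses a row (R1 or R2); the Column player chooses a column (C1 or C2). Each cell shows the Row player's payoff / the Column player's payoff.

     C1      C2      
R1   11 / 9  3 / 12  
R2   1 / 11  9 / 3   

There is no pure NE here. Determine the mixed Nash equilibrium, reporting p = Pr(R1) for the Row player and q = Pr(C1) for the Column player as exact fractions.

p = 8/11, q = 3/8

In a mixed NE each player is indifferent between their pure strategies, so the opponent's mix sets the indifference.
The Column player indifferent between C1 and C2: p·9 + (1−p)·11 = p·12 + (1−p)·3 ⟹ 11 + (-2)p = 3 + 9p ⟹ p = 8/11.
The Row player indifferent between R1 and R2: q·11 + (1−q)·3 = q·1 + (1−q)·9 ⟹ 3 + 8q = 9 + (-8)q ⟹ q = 3/8.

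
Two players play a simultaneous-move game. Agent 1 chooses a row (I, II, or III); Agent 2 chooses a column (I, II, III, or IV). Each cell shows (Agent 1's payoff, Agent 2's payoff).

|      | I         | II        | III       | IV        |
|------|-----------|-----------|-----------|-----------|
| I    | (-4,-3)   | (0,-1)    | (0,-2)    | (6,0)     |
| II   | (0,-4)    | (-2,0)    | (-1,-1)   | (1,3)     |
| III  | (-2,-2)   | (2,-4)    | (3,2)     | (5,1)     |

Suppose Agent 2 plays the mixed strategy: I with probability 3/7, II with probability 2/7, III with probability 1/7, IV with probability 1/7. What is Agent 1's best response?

III

Compute Agent 1's expected payoff from each pure strategy against the given mix.
I: (3/7)·(-4) + (2/7)·0 + (1/7)·0 + (1/7)·6 = -6/7
II: (3/7)·0 + (2/7)·(-2) + (1/7)·(-1) + (1/7)·1 = -4/7
III: (3/7)·(-2) + (2/7)·2 + (1/7)·3 + (1/7)·5 = 6/7
Highest expected payoff is 6/7, from III.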